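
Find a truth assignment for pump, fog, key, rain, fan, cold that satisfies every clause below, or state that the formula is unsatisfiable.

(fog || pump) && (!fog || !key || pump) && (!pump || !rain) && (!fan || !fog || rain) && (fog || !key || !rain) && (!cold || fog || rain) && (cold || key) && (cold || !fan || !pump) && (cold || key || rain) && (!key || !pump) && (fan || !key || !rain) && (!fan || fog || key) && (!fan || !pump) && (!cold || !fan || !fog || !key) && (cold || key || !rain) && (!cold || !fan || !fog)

Set pump = False.
  then (fog || pump) forces fog = True.
  then (!fog || !key || pump) forces key = False.
  then (cold || key) forces cold = True.
  then (!cold || !fan || !fog) forces fan = False.
Set rain = True.
All clauses satisfied.

pump=F; fog=T; key=F; rain=T; fan=F; cold=T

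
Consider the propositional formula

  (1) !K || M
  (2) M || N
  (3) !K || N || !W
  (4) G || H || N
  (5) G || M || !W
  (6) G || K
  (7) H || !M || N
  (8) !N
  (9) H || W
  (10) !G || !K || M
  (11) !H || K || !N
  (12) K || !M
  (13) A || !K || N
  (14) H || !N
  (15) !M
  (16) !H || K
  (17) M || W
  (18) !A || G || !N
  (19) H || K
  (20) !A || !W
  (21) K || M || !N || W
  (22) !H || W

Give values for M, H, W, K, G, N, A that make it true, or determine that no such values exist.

No satisfying assignment exists.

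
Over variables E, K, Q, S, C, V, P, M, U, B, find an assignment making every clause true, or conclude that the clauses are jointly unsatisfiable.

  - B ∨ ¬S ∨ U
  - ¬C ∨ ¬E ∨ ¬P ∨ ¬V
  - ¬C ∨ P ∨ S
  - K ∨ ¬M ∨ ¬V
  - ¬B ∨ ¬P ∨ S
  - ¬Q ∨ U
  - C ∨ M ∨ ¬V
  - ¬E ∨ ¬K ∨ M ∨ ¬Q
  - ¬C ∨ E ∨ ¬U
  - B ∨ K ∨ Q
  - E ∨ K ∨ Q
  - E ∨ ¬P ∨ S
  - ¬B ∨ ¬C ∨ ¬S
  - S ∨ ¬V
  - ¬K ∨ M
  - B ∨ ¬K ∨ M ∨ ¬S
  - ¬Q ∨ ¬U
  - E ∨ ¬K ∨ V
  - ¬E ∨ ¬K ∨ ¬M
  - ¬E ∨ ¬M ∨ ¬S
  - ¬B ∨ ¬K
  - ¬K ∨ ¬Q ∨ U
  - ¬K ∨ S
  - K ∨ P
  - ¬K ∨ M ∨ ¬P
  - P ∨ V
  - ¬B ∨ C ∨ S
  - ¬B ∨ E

Set E = False.
  then (¬B ∨ E) forces B = False.
Try K = False:
  (B ∨ K ∨ Q) forces Q = True.
  (¬Q ∨ U) forces U = True.
  clause (¬Q ∨ ¬U) is falsified — backtrack.
So K = True.
  then (¬K ∨ M) forces M = True.
  then (E ∨ ¬K ∨ V) forces V = True.
  then (¬K ∨ S) forces S = True.
  then (B ∨ ¬S ∨ U) forces U = True.
  then (¬C ∨ E ∨ ¬U) forces C = False.
  then (¬Q ∨ ¬U) forces Q = False.
Set P = True.
All clauses satisfied.

E=F, K=T, Q=F, S=T, C=F, V=T, P=T, M=T, U=T, B=F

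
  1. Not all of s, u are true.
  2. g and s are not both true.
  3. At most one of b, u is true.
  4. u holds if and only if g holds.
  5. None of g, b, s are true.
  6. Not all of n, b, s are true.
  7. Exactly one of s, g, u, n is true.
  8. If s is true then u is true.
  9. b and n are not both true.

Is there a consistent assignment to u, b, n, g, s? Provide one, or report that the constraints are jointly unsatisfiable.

u = False, b = False, n = True, g = False, s = False

  (1) {s, u}: 0/2 true — not all ✓
  (2) g=F, s=F — not both ✓
  (3) {b, u}: 0 true — at most one ✓
  (4) u=F, g=F — same ✓
  (5) {g, b, s}: 0 true — none ✓
  (6) {n, b, s}: 1/3 true — not all ✓
  (7) {s, g, u, n}: 1 true — exactly one ✓
  (8) s=F ⇒ u: vacuous ✓
  (9) b=F, n=T — not both ✓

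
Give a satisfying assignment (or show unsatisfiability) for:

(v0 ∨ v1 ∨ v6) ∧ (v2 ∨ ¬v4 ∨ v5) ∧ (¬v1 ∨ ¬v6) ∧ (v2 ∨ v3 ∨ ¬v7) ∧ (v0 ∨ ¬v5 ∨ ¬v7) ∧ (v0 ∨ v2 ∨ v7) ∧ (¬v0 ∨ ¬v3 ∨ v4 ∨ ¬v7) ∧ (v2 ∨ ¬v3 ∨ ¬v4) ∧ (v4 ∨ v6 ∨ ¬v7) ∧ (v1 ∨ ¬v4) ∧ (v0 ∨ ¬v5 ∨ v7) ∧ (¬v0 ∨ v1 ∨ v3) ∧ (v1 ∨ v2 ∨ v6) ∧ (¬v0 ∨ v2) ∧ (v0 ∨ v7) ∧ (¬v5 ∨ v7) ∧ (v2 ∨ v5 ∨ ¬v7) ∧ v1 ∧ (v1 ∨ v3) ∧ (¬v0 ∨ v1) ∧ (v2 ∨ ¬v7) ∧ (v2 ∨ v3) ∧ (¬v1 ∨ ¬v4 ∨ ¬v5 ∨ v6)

v0 = True, v1 = True, v2 = True, v3 = False, v4 = False, v5 = False, v6 = False, v7 = False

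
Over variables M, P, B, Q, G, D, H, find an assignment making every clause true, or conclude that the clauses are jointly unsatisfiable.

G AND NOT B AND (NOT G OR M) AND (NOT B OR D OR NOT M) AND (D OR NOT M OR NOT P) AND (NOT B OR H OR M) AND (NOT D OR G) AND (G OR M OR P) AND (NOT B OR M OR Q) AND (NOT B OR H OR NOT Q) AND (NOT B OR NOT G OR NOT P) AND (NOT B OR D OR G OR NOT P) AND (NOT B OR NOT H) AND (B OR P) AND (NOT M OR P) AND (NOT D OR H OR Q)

M=T; P=T; B=F; Q=T; G=T; D=T; H=F

Unit clause (G) forces G = True.
Unit clause (NOT B) forces B = False.
In (NOT G OR M) only M is left, so M = True.
In (B OR P) only P is left, so P = True.
In (D OR NOT M OR NOT P) only D is left, so D = True.
Set Q = True.
Set H = False.
All clauses satisfied.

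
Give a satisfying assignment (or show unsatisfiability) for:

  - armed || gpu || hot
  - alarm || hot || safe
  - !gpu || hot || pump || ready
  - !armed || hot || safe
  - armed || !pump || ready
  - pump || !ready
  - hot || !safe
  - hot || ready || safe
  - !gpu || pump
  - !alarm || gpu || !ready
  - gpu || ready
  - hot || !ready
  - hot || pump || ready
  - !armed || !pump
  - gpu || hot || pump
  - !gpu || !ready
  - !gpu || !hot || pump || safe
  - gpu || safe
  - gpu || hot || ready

alarm=F, armed=F, safe=T, hot=T, pump=T, gpu=F, ready=T

Set alarm = False.
Try armed = True:
  (!armed || !pump) forces pump = False.
  (pump || !ready) forces ready = False.
  (!gpu || pump) forces gpu = False.
  clause (gpu || ready) is falsified — backtrack.
So armed = False.
Set safe = True.
  then (hot || !safe) forces hot = True.
Try pump = False:
  (pump || !ready) forces ready = False.
  (!gpu || pump) forces gpu = False.
  clause (gpu || ready) is falsified — backtrack.
So pump = True.
  then (armed || !pump || ready) forces ready = True.
  then (!gpu || !ready) forces gpu = False.
All clauses satisfied.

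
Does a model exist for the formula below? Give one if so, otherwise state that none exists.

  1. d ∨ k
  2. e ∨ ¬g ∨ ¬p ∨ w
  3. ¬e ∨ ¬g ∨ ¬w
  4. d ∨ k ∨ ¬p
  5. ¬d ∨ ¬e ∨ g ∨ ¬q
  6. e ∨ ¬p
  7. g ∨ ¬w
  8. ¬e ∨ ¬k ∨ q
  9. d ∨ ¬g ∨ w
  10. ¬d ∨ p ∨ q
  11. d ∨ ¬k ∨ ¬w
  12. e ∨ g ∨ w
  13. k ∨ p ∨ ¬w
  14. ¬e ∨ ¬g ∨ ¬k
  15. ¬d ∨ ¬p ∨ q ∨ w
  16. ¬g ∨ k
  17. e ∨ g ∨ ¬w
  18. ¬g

d = False, e = True, k = True, p = True, w = False, q = True, g = False

Unit clause (¬g) forces g = False.
In (g ∨ ¬w) only ¬w is left, so w = False.
In (e ∨ g ∨ w) only e is left, so e = True.
Try d = True:
  (¬d ∨ ¬e ∨ g ∨ ¬q) forces q = False.
  (¬e ∨ ¬k ∨ q) forces k = False.
  (¬d ∨ p ∨ q) forces p = True.
  clause (¬d ∨ ¬p ∨ q ∨ w) is falsified — backtrack.
So d = False.
  then (d ∨ k) forces k = True.
  then (¬e ∨ ¬k ∨ q) forces q = True.
Set p = True.
All clauses satisfied.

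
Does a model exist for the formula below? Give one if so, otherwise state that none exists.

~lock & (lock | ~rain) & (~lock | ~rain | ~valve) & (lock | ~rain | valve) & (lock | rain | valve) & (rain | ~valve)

Case lock = True:
  Clause (~lock) is falsified — contradiction.
Case lock = False:
  (lock | ~rain) forces rain = False.
  (lock | rain | valve) forces valve = True.
  Clause (rain | ~valve) is falsified — contradiction.
Both cases fail, so the formula is unsatisfiable.

No satisfying assignment exists.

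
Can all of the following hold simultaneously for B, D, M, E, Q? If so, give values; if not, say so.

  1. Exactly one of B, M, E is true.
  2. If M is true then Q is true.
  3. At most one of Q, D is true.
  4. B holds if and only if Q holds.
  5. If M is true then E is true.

B = False, D = True, M = False, E = True, Q = False

  (1) {B, M, E}: 1 true — exactly one ✓
  (2) M=F ⇒ Q: vacuous ✓
  (3) {Q, D}: 1 true — at most one ✓
  (4) B=F, Q=F — same ✓
  (5) M=F ⇒ E: vacuous ✓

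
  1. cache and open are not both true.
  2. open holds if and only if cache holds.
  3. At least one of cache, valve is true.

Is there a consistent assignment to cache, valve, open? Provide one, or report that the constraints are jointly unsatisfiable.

cache = False, valve = True, open = False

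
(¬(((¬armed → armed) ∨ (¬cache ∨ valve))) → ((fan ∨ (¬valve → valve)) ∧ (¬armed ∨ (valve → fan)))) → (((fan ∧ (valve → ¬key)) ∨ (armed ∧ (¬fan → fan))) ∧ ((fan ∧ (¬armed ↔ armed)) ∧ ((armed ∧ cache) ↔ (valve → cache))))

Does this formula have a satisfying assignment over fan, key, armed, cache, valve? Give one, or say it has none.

fan = False; key = False; armed = False; cache = True; valve = False

  (¬(((¬armed → armed) ∨ (¬cache ∨ valve))) → ((fan ∨ (¬valve → valve)) ∧ (¬armed ∨ (valve → fan)))) → (((fan ∧ (valve → ¬key)) ∨ (armed ∧ (¬fan → fan))) ∧ ((fan ∧ (¬armed ↔ armed)) ∧ ((armed ∧ cache) ↔ (valve → cache)))) = True
    ¬(((¬armed → armed) ∨ (¬cache ∨ valve))) → ((fan ∨ (¬valve → valve)) ∧ (¬armed ∨ (valve → fan))) = False
      ¬(((¬armed → armed) ∨ (¬cache ∨ valve))) = True
        (¬armed → armed) ∨ (¬cache ∨ valve) = False
          ¬armed → armed = False
            ¬armed = True
          ¬cache ∨ valve = False
            ¬cache = False
      (fan ∨ (¬valve → valve)) ∧ (¬armed ∨ (valve → fan)) = False
        fan ∨ (¬valve → valve) = False
          ¬valve → valve = False
            ¬valve = True
        ¬armed ∨ (valve → fan) = True
          ¬armed = True
          valve → fan = True
    ((fan ∧ (valve → ¬key)) ∨ (armed ∧ (¬fan → fan))) ∧ ((fan ∧ (¬armed ↔ armed)) ∧ ((armed ∧ cache) ↔ (valve → cache))) = False
      (fan ∧ (valve → ¬key)) ∨ (armed ∧ (¬fan → fan)) = False
        fan ∧ (valve → ¬key) = False
          valve → ¬key = True
            ¬key = True
        armed ∧ (¬fan → fan) = False
          ¬fan → fan = False
            ¬fan = True
      (fan ∧ (¬armed ↔ armed)) ∧ ((armed ∧ cache) ↔ (valve → cache)) = False
        fan ∧ (¬armed ↔ armed) = False
          ¬armed ↔ armed = False
            ¬armed = True
        (armed ∧ cache) ↔ (valve → cache) = False
          armed ∧ cache = False
          valve → cache = True
The formula evaluates to True.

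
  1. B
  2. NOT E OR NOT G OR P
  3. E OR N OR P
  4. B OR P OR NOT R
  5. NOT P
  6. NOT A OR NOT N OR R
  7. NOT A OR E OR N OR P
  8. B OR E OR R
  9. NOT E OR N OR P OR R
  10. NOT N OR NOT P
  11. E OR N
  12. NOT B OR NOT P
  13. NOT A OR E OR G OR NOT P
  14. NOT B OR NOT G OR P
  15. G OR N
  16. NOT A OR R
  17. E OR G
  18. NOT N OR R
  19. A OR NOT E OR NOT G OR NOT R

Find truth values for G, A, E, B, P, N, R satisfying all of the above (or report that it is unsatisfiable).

Unit clause (B) forces B = True.
Unit clause (NOT P) forces P = False.
In (NOT B OR NOT G OR P) only NOT G is left, so G = False.
In (G OR N) only N is left, so N = True.
In (E OR G) only E is left, so E = True.
In (NOT N OR R) only R is left, so R = True.
Set A = False.
All clauses satisfied.

G=F, A=F, E=T, B=T, P=F, N=T, R=T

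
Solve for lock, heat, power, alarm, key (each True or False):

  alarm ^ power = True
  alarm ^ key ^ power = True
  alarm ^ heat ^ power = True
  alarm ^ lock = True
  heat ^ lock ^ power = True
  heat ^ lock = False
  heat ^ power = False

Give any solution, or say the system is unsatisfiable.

Adding constraints 3, 4, 5 mod 2: every variable appears an even number of times on the left, so the left side is 0.
But the right sides sum to 1 (mod 2). 0 ≠ 1 — the system is inconsistent.

Unsatisfiable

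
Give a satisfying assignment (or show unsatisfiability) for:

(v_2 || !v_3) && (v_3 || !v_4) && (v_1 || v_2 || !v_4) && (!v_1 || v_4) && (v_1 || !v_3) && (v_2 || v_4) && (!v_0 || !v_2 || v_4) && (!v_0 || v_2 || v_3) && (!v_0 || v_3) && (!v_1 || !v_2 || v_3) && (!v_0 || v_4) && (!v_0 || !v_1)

Set v_0 = False.
Set v_1 = True.
  then (!v_1 || v_4) forces v_4 = True.
  then (v_3 || !v_4) forces v_3 = True.
  then (v_2 || !v_3) forces v_2 = True.
All clauses satisfied.

v_0 = False; v_1 = True; v_2 = True; v_3 = True; v_4 = True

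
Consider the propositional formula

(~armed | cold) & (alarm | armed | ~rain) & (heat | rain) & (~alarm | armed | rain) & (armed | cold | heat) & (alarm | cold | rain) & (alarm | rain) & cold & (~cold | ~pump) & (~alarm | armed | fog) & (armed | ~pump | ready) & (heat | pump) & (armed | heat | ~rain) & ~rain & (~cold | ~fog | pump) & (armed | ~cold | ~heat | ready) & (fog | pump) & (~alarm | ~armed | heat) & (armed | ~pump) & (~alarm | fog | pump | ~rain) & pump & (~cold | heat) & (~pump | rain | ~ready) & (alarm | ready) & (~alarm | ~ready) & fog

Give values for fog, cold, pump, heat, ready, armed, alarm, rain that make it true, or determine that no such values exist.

The formula is unsatisfiable.

Case cold = True:
  (~cold | ~pump) forces pump = False.
  Clause (pump) is falsified — contradiction.
Case cold = False:
  Clause (cold) is falsified — contradiction.
Both cases fail, so the formula is unsatisfiable.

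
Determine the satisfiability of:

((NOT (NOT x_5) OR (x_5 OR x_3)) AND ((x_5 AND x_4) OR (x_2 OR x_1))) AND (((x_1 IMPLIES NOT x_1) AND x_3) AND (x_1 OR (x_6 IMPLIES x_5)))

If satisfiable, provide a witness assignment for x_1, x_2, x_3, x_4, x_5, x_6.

x_1 = False, x_2 = True, x_3 = True, x_4 = False, x_5 = True, x_6 = False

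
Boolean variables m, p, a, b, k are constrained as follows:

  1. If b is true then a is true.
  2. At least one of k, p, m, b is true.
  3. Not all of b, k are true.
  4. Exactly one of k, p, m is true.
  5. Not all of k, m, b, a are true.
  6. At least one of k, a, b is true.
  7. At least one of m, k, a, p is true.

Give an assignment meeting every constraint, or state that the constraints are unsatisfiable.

m = False, p = False, a = True, b = False, k = True

  (1) b=F ⇒ a: vacuous ✓
  (2) {k, p, m, b}: 1 true — at least one ✓
  (3) {b, k}: 1/2 true — not all ✓
  (4) {k, p, m}: 1 true — exactly one ✓
  (5) {k, m, b, a}: 2/4 true — not all ✓
  (6) {k, a, b}: 2 true — at least one ✓
  (7) {m, k, a, p}: 2 true — at least one ✓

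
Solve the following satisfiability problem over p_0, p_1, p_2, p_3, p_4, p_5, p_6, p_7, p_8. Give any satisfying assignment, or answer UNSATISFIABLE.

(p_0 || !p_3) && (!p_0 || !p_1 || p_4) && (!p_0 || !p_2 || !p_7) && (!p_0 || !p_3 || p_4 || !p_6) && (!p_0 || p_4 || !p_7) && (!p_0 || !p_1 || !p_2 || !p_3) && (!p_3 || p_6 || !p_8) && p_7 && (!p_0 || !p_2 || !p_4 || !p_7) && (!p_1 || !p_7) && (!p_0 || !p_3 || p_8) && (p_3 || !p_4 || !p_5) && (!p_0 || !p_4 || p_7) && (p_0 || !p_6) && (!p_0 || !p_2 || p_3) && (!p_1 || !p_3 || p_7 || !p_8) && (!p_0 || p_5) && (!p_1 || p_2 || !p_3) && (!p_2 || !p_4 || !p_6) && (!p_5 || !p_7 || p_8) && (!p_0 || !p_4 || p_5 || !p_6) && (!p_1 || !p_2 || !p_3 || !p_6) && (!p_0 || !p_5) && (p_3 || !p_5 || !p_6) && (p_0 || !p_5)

p_0: False, p_1: False, p_2: False, p_3: False, p_4: False, p_5: False, p_6: False, p_7: True, p_8: True

Unit clause (p_7) forces p_7 = True.
In (!p_1 || !p_7) only !p_1 is left, so p_1 = False.
Try p_0 = True:
  (!p_0 || !p_2 || !p_7) forces p_2 = False.
  (!p_0 || p_4 || !p_7) forces p_4 = True.
  (!p_0 || p_5) forces p_5 = True.
  clause (!p_0 || !p_5) is falsified — backtrack.
So p_0 = False.
  then (p_0 || !p_3) forces p_3 = False.
  then (p_0 || !p_6) forces p_6 = False.
  then (p_0 || !p_5) forces p_5 = False.
Set p_2 = False.
Set p_4 = False.
Set p_8 = True.
All clauses satisfied.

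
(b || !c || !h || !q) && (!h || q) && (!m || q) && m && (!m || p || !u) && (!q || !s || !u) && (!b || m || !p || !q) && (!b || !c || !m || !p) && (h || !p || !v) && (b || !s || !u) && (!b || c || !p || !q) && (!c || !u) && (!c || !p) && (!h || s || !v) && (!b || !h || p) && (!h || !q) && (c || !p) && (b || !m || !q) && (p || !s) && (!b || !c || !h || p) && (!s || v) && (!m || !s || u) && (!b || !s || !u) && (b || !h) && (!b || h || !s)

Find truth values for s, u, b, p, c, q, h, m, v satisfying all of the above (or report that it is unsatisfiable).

Unit clause (m) forces m = True.
In (!m || q) only q is left, so q = True.
In (!h || !q) only !h is left, so h = False.
In (b || !m || !q) only b is left, so b = True.
In (!b || h || !s) only !s is left, so s = False.
Try u = True:
  (!m || p || !u) forces p = True.
  (!b || !c || !m || !p) forces c = False.
  clause (!b || c || !p || !q) is falsified — backtrack.
So u = False.
Try p = True:
  (!b || !c || !m || !p) forces c = False.
  clause (!b || c || !p || !q) is falsified — backtrack.
So p = False.
Set c = True.
Set v = True.
All clauses satisfied.

s=F, u=F, b=T, p=F, c=T, q=T, h=F, m=T, v=T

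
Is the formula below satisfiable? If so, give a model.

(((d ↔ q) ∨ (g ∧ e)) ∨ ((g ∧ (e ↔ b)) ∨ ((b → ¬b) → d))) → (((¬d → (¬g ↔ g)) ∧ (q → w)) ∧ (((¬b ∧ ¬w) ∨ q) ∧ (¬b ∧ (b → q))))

d = False, e = False, w = True, q = True, g = False, b = False

  (((d ↔ q) ∨ (g ∧ e)) ∨ ((g ∧ (e ↔ b)) ∨ ((b → ¬b) → d))) → (((¬d → (¬g ↔ g)) ∧ (q → w)) ∧ (((¬b ∧ ¬w) ∨ q) ∧ (¬b ∧ (b → q)))) = True
    ((d ↔ q) ∨ (g ∧ e)) ∨ ((g ∧ (e ↔ b)) ∨ ((b → ¬b) → d)) = False
      (d ↔ q) ∨ (g ∧ e) = False
        d ↔ q = False
        g ∧ e = False
      (g ∧ (e ↔ b)) ∨ ((b → ¬b) → d) = False
        g ∧ (e ↔ b) = False
          e ↔ b = True
        (b → ¬b) → d = False
          b → ¬b = True
            ¬b = True
    ((¬d → (¬g ↔ g)) ∧ (q → w)) ∧ (((¬b ∧ ¬w) ∨ q) ∧ (¬b ∧ (b → q))) = False
      (¬d → (¬g ↔ g)) ∧ (q → w) = False
        ¬d → (¬g ↔ g) = False
          ¬d = True
          ¬g ↔ g = False
            ¬g = True
        q → w = True
      ((¬b ∧ ¬w) ∨ q) ∧ (¬b ∧ (b → q)) = True
        (¬b ∧ ¬w) ∨ q = True
          ¬b ∧ ¬w = False
            ¬b = True
            ¬w = False
        ¬b ∧ (b → q) = True
          ¬b = True
          b → q = True
The formula evaluates to True.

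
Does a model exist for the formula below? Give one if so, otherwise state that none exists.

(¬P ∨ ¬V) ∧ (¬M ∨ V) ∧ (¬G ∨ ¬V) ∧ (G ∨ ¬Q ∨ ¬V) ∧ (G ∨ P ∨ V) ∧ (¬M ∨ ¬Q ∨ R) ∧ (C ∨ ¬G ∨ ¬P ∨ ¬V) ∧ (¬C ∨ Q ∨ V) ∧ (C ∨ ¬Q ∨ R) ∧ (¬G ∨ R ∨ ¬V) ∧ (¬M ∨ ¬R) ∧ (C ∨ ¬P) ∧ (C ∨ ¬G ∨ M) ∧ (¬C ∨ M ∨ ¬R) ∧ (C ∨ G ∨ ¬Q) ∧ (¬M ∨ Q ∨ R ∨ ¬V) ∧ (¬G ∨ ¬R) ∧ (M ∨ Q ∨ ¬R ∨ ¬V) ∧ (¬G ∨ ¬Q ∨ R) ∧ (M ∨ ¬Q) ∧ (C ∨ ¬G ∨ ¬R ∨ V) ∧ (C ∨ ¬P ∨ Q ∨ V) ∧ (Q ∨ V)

Try P = True:
  (¬P ∨ ¬V) forces V = False.
  (¬M ∨ V) forces M = False.
  (C ∨ ¬P) forces C = True.
  (¬C ∨ Q ∨ V) forces Q = True.
  clause (M ∨ ¬Q) is falsified — backtrack.
So P = False.
Try M = True:
  (¬M ∨ V) forces V = True.
  (¬G ∨ ¬V) forces G = False.
  (G ∨ ¬Q ∨ ¬V) forces Q = False.
  (¬M ∨ ¬R) forces R = False.
  clause (¬M ∨ Q ∨ R ∨ ¬V) is falsified — backtrack.
So M = False.
  then (M ∨ ¬Q) forces Q = False.
  then (Q ∨ V) forces V = True.
  then (¬G ∨ ¬V) forces G = False.
  then (M ∨ Q ∨ ¬R ∨ ¬V) forces R = False.
Set C = False.
All clauses satisfied.

P=F, M=F, Q=F, C=F, R=F, G=F, V=T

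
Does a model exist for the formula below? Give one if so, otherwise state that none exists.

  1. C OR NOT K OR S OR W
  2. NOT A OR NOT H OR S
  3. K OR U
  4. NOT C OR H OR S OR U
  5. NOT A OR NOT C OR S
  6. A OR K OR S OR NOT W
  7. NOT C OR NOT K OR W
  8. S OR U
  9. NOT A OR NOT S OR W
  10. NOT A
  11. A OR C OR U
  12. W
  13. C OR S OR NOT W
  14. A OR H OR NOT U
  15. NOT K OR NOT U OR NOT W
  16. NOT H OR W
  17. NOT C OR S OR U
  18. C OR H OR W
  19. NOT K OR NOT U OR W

Unit clause (NOT A) forces A = False.
Unit clause (W) forces W = True.
Set U = True.
  then (A OR H OR NOT U) forces H = True.
  then (NOT K OR NOT U OR NOT W) forces K = False.
  then (A OR K OR S OR NOT W) forces S = True.
Set C = True.
All clauses satisfied.

U=T; A=F; S=T; H=T; C=T; W=T; K=F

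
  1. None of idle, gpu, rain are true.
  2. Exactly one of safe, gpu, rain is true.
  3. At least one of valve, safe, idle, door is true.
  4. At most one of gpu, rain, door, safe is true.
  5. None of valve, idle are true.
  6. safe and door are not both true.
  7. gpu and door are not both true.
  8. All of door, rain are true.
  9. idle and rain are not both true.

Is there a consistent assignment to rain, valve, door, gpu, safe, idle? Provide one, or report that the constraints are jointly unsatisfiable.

No satisfying assignment exists.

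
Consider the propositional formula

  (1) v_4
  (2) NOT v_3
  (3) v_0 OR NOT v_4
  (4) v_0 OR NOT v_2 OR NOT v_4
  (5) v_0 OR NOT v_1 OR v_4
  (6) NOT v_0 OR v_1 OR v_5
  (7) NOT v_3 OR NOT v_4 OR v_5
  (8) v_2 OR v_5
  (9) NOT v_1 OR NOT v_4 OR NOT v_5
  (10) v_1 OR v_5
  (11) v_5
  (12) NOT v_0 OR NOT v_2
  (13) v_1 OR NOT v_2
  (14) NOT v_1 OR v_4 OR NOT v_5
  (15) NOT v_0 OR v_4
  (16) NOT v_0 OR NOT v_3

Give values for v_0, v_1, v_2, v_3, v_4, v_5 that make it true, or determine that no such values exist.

v_0=T; v_1=F; v_2=F; v_3=F; v_4=T; v_5=T

Unit clause (v_4) forces v_4 = True.
Unit clause (NOT v_3) forces v_3 = False.
In (v_0 OR NOT v_4) only v_0 is left, so v_0 = True.
Unit clause (v_5) forces v_5 = True.
In (NOT v_0 OR NOT v_2) only NOT v_2 is left, so v_2 = False.
In (NOT v_1 OR NOT v_4 OR NOT v_5) only NOT v_1 is left, so v_1 = False.
All clauses satisfied.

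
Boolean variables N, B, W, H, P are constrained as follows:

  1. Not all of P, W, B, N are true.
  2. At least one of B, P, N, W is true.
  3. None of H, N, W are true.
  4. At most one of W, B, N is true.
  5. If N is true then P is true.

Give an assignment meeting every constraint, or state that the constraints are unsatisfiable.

N=F, B=T, W=F, H=F, P=T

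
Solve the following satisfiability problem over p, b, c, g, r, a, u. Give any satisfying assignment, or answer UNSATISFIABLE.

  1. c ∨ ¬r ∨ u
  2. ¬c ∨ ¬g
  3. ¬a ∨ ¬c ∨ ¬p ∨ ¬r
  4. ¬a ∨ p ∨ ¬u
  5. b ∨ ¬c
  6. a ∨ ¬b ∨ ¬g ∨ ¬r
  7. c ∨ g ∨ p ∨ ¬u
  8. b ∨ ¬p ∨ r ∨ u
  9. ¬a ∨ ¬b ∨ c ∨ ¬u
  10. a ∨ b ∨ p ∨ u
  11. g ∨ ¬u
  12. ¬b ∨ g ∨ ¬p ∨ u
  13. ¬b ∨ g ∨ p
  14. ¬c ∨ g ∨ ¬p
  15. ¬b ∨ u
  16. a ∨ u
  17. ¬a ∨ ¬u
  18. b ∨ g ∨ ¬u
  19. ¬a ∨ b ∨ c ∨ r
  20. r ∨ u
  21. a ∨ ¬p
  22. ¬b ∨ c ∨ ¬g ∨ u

Set p = False.
Set b = False.
  then (b ∨ ¬c) forces c = False.
Try g = False:
  (c ∨ g ∨ p ∨ ¬u) forces u = False.
  (c ∨ ¬r ∨ u) forces r = False.
  clause (r ∨ u) is falsified — backtrack.
So g = True.
Set r = True.
  then (c ∨ ¬r ∨ u) forces u = True.
  then (¬a ∨ p ∨ ¬u) forces a = False.
All clauses satisfied.

p=F; b=F; c=F; g=T; r=T; a=F; u=T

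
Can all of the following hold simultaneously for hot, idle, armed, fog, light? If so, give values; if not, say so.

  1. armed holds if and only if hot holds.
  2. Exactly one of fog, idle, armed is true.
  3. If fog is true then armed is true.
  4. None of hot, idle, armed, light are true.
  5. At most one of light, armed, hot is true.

Case idle = True:
  Constraint (4) is violated (idle=T) — contradiction.
Case idle = False:
  (4) forces hot = False.
  (1) with hot=F forces armed = False.
  (2) with idle=F, armed=F forces fog = True.
  Constraint (3) is violated (fog=T, armed=F) — contradiction.
Both cases fail — unsatisfiable.

Unsatisfiable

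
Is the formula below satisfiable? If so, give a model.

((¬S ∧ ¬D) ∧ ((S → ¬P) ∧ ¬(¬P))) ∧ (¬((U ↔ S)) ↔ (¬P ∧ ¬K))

K = False, D = False, P = True, S = False, U = False

  (¬S ∧ ¬D) ∧ ((S → ¬P) ∧ ¬(¬P)) = True
    ¬S ∧ ¬D = True
      ¬S = True
      ¬D = True
    (S → ¬P) ∧ ¬(¬P) = True
      S → ¬P = True
        ¬P = False
      ¬(¬P) = True
        ¬P = False
  ¬((U ↔ S)) ↔ (¬P ∧ ¬K) = True
    ¬((U ↔ S)) = False
      U ↔ S = True
    ¬P ∧ ¬K = False
      ¬P = False
      ¬K = True
Both conjuncts True, so the formula holds.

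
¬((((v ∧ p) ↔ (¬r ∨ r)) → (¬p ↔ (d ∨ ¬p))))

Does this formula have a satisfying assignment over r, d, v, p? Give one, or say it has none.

r = True, d = True, v = True, p = True

  ¬((((v ∧ p) ↔ (¬r ∨ r)) → (¬p ↔ (d ∨ ¬p)))) = True
    ((v ∧ p) ↔ (¬r ∨ r)) → (¬p ↔ (d ∨ ¬p)) = False
      (v ∧ p) ↔ (¬r ∨ r) = True
        v ∧ p = True
        ¬r ∨ r = True
          ¬r = False
      ¬p ↔ (d ∨ ¬p) = False
        ¬p = False
        d ∨ ¬p = True
          ¬p = False
The formula evaluates to True.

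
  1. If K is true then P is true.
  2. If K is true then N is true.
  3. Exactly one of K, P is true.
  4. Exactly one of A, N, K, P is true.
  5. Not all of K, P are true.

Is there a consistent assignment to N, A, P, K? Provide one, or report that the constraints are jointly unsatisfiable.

N = False, A = False, P = True, K = False

  (1) K=F ⇒ P: vacuous ✓
  (2) K=F ⇒ N: vacuous ✓
  (3) {K, P}: 1 true — exactly one ✓
  (4) {A, N, K, P}: 1 true — exactly one ✓
  (5) {K, P}: 1/2 true — not all ✓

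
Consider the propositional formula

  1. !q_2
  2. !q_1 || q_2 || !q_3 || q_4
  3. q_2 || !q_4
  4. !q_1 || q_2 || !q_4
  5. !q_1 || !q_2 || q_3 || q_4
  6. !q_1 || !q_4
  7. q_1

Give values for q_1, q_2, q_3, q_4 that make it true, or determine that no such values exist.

q_1 = True, q_2 = False, q_3 = False, q_4 = False

Unit clause (!q_2) forces q_2 = False.
In (q_2 || !q_4) only !q_4 is left, so q_4 = False.
Unit clause (q_1) forces q_1 = True.
In (!q_1 || q_2 || !q_3 || q_4) only !q_3 is left, so q_3 = False.
Check each clause:
  (!q_2): !q_2 holds.
  (!q_1 || q_2 || !q_3 || q_4): !q_3 holds.
  (q_2 || !q_4): !q_4 holds.
  (!q_1 || q_2 || !q_4): !q_4 holds.
  (!q_1 || !q_2 || q_3 || q_4): !q_2 holds.
  (!q_1 || !q_4): !q_4 holds.
  (q_1): q_1 holds.
All clauses satisfied.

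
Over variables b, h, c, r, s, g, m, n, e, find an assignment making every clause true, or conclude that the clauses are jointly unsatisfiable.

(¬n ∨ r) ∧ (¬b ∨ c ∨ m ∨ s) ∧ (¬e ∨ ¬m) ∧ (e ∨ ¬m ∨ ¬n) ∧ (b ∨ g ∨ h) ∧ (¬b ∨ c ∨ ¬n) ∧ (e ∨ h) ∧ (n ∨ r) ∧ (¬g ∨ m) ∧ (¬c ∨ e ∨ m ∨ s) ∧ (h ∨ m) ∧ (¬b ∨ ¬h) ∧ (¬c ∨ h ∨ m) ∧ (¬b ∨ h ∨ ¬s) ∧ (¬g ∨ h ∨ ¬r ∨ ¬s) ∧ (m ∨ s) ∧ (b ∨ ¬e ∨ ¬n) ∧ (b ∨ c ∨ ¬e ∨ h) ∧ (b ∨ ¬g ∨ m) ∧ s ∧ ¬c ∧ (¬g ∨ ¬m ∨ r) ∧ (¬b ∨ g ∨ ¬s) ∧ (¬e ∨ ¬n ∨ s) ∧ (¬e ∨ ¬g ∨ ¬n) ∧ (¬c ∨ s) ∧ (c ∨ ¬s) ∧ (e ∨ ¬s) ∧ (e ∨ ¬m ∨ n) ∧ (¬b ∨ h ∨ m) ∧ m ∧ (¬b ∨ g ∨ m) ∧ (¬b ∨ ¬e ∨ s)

Case c = True:
  Clause (¬c) is falsified — contradiction.
Case c = False:
  (s) forces s = True.
  Clause (c ∨ ¬s) is falsified — contradiction.
Both cases fail, so the formula is unsatisfiable.

The formula is unsatisfiable.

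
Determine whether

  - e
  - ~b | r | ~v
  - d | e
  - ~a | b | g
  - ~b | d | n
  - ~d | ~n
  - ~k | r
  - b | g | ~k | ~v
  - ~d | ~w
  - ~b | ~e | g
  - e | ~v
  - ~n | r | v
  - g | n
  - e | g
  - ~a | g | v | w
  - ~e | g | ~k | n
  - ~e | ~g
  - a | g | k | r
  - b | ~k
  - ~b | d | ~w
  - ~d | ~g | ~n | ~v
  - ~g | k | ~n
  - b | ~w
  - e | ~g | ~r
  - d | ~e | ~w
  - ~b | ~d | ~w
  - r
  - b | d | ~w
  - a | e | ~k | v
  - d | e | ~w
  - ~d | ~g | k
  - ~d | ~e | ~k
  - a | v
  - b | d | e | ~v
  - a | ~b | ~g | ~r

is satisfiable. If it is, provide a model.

Unit clause (e) forces e = True.
In (~e | ~g) only ~g is left, so g = False.
Unit clause (r) forces r = True.
In (~b | ~e | g) only ~b is left, so b = False.
In (g | n) only n is left, so n = True.
In (b | ~k) only ~k is left, so k = False.
In (b | ~w) only ~w is left, so w = False.
In (~a | b | g) only ~a is left, so a = False.
In (~d | ~n) only ~d is left, so d = False.
In (a | v) only v is left, so v = True.
All clauses satisfied.

n=T, e=T, a=F, g=F, k=F, w=F, r=T, b=F, d=F, v=T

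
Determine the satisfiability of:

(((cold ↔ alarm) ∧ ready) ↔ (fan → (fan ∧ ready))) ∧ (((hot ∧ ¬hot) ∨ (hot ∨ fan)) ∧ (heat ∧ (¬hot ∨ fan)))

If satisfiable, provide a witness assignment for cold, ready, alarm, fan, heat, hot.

cold: True, ready: False, alarm: False, fan: True, heat: True, hot: True

  ((cold ↔ alarm) ∧ ready) ↔ (fan → (fan ∧ ready)) = True
    (cold ↔ alarm) ∧ ready = False
      cold ↔ alarm = False
    fan → (fan ∧ ready) = False
      fan ∧ ready = False
  ((hot ∧ ¬hot) ∨ (hot ∨ fan)) ∧ (heat ∧ (¬hot ∨ fan)) = True
    (hot ∧ ¬hot) ∨ (hot ∨ fan) = True
      hot ∧ ¬hot = False
        ¬hot = False
      hot ∨ fan = True
    heat ∧ (¬hot ∨ fan) = True
      ¬hot ∨ fan = True
        ¬hot = False
Both conjuncts True, so the formula holds.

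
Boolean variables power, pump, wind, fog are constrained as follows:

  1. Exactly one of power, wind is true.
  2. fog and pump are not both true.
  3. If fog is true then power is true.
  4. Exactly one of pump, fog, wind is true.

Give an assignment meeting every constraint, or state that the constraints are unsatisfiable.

power = False; pump = False; wind = True; fog = False

  (1) {power, wind}: 1 true — exactly one ✓
  (2) fog=F, pump=F — not both ✓
  (3) fog=F ⇒ power: vacuous ✓
  (4) {pump, fog, wind}: 1 true — exactly one ✓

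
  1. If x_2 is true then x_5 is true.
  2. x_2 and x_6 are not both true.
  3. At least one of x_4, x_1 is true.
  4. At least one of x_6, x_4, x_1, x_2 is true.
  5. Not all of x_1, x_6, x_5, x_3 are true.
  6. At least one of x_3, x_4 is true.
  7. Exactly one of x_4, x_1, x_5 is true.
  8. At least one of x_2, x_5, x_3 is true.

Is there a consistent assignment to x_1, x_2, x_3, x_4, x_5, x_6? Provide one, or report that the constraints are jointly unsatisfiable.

x_1: True; x_2: False; x_3: True; x_4: False; x_5: False; x_6: False

  (1) x_2=F ⇒ x_5: vacuous ✓
  (2) x_2=F, x_6=F — not both ✓
  (3) {x_4, x_1}: 1 true — at least one ✓
  (4) {x_6, x_4, x_1, x_2}: 1 true — at least one ✓
  (5) {x_1, x_6, x_5, x_3}: 2/4 true — not all ✓
  (6) {x_3, x_4}: 1 true — at least one ✓
  (7) {x_4, x_1, x_5}: 1 true — exactly one ✓
  (8) {x_2, x_5, x_3}: 1 true — at least one ✓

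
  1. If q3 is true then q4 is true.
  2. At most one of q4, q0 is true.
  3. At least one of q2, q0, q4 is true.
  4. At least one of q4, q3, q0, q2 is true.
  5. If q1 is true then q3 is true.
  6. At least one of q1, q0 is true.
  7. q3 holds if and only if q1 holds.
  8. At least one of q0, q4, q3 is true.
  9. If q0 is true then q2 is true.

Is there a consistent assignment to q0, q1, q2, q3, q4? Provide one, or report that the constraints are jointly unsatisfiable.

q0=T; q1=F; q2=T; q3=F; q4=F

  (1) q3=F ⇒ q4: vacuous ✓
  (2) {q4, q0}: 1 true — at most one ✓
  (3) {q2, q0, q4}: 2 true — at least one ✓
  (4) {q4, q3, q0, q2}: 2 true — at least one ✓
  (5) q1=F ⇒ q3: vacuous ✓
  (6) {q1, q0}: 1 true — at least one ✓
  (7) q3=F, q1=F — same ✓
  (8) {q0, q4, q3}: 1 true — at least one ✓
  (9) q0=T ⇒ q2: T ✓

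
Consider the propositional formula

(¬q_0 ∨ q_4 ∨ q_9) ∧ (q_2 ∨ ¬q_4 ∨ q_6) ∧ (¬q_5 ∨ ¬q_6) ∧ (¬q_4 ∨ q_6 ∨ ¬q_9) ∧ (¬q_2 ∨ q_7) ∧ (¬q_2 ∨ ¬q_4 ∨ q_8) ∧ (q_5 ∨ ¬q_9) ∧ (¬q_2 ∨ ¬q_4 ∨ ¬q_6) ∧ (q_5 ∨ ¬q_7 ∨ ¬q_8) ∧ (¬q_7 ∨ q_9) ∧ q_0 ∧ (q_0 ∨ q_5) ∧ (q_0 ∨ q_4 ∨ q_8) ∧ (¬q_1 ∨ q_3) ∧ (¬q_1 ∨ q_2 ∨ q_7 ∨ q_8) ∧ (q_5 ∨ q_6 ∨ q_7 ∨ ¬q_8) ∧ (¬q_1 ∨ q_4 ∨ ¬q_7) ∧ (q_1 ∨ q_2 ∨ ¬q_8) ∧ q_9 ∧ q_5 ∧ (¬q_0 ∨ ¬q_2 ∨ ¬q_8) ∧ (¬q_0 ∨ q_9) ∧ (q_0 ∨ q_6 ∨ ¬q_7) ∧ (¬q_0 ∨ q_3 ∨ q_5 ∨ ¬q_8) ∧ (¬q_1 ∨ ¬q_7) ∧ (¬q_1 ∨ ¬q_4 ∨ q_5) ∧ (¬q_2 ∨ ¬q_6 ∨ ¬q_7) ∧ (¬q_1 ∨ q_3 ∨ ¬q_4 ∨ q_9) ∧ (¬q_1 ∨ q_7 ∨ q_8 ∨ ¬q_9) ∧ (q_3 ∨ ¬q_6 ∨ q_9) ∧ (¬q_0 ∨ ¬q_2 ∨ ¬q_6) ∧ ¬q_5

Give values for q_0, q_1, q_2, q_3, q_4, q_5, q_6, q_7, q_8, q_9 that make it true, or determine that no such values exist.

Unsatisfiable — no assignment works.

Case q_5 = True:
  Clause (¬q_5) is falsified — contradiction.
Case q_5 = False:
  Clause (q_5) is falsified — contradiction.
Both cases fail, so the formula is unsatisfiable.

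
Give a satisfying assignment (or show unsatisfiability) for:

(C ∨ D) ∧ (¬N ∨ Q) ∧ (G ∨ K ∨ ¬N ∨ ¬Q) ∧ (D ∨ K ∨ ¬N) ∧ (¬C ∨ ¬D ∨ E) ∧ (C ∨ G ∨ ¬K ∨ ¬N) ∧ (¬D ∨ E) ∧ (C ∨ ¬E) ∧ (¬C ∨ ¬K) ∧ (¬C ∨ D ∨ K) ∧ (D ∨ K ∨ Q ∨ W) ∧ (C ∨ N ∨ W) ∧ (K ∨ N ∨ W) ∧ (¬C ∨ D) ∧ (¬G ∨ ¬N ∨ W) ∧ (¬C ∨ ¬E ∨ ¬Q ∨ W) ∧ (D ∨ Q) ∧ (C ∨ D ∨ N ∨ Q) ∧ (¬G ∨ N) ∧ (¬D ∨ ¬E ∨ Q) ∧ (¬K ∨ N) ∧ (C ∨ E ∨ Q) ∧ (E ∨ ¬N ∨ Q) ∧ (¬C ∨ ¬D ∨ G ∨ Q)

Try Q = False:
  (¬N ∨ Q) forces N = False.
  (D ∨ Q) forces D = True.
  (¬D ∨ E) forces E = True.
  clause (¬D ∨ ¬E ∨ Q) is falsified — backtrack.
So Q = True.
Set N = False.
  then (¬G ∨ N) forces G = False.
  then (¬K ∨ N) forces K = False.
  then (K ∨ N ∨ W) forces W = True.
Set C = True.
  then (¬C ∨ D ∨ K) forces D = True.
  then (¬C ∨ ¬D ∨ E) forces E = True.
All clauses satisfied.

Q=T; N=F; G=F; C=T; K=F; W=T; E=T; D=T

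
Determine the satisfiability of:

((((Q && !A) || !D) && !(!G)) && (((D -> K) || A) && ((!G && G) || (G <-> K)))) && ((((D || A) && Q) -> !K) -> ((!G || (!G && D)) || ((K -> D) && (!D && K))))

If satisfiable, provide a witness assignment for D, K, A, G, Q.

D=F; K=T; A=T; G=T; Q=T

  (((Q && !A) || !D) && !(!G)) && (((D -> K) || A) && ((!G && G) || (G <-> K))) = True
    ((Q && !A) || !D) && !(!G) = True
      (Q && !A) || !D = True
        Q && !A = False
          !A = False
        !D = True
      !(!G) = True
        !G = False
    ((D -> K) || A) && ((!G && G) || (G <-> K)) = True
      (D -> K) || A = True
        D -> K = True
      (!G && G) || (G <-> K) = True
        !G && G = False
          !G = False
        G <-> K = True
  (((D || A) && Q) -> !K) -> ((!G || (!G && D)) || ((K -> D) && (!D && K))) = True
    ((D || A) && Q) -> !K = False
      (D || A) && Q = True
        D || A = True
      !K = False
    (!G || (!G && D)) || ((K -> D) && (!D && K)) = False
      !G || (!G && D) = False
        !G = False
        !G && D = False
          !G = False
      (K -> D) && (!D && K) = False
        K -> D = False
        !D && K = True
          !D = True
Both conjuncts True, so the formula holds.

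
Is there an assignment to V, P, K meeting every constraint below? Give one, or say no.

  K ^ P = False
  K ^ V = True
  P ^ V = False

Adding constraints 1, 2, 3 mod 2: every variable appears an even number of times on the left, so the left side is 0.
But the right sides sum to 1 (mod 2). 0 ≠ 1 — the system is inconsistent.

Unsatisfiable — no assignment works.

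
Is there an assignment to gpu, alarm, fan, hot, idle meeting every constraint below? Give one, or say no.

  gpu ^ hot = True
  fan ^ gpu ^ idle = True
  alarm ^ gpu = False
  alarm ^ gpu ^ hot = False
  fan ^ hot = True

gpu = True; alarm = True; fan = True; hot = False; idle = True

gpu ^ hot = T ^ F = True ✓
fan ^ gpu ^ idle = T ^ T ^ T = True ✓
alarm ^ gpu = T ^ T = False ✓
alarm ^ gpu ^ hot = T ^ T ^ F = False ✓
fan ^ hot = T ^ F = True ✓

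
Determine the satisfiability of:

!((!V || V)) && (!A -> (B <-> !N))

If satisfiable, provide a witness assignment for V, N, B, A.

No satisfying assignment exists.

The conjunct !((!V || V)) is unsatisfiable on its own:
  V=F: evaluates to False.
  V=T: evaluates to False.
So the whole conjunction is unsatisfiable.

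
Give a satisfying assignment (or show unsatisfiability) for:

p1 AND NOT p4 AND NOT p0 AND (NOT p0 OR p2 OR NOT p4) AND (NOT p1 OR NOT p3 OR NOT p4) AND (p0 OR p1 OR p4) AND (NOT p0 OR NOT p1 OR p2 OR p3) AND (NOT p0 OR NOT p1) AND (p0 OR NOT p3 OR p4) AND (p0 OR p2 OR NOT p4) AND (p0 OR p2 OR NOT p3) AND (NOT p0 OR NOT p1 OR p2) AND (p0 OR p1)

p0 = False; p1 = True; p2 = False; p3 = False; p4 = False

Unit clause (p1) forces p1 = True.
Unit clause (NOT p4) forces p4 = False.
Unit clause (NOT p0) forces p0 = False.
In (p0 OR NOT p3 OR p4) only NOT p3 is left, so p3 = False.
Set p2 = False.
All clauses satisfied.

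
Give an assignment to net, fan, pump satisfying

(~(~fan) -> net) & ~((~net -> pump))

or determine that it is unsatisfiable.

net = False; fan = False; pump = False

  ~(~fan) -> net = True
    ~(~fan) = False
      ~fan = True
  ~((~net -> pump)) = True
    ~net -> pump = False
      ~net = True
Both conjuncts True, so the formula holds.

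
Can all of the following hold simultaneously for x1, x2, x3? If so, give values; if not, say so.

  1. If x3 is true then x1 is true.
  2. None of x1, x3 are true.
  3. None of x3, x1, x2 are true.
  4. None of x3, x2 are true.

x1 = False, x2 = False, x3 = False

  (1) x3=F ⇒ x1: vacuous ✓
  (2) {x1, x3}: 0 true — none ✓
  (3) {x3, x1, x2}: 0 true — none ✓
  (4) {x3, x2}: 0 true — none ✓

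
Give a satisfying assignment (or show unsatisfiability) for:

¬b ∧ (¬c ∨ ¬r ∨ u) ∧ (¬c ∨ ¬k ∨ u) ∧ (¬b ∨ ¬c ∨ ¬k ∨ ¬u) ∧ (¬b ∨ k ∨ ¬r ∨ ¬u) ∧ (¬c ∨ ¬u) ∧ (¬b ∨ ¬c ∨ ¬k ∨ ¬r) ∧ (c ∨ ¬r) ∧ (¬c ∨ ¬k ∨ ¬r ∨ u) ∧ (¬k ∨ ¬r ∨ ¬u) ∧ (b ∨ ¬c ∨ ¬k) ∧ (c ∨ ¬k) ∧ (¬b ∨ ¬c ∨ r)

c = False, r = False, b = False, u = False, k = False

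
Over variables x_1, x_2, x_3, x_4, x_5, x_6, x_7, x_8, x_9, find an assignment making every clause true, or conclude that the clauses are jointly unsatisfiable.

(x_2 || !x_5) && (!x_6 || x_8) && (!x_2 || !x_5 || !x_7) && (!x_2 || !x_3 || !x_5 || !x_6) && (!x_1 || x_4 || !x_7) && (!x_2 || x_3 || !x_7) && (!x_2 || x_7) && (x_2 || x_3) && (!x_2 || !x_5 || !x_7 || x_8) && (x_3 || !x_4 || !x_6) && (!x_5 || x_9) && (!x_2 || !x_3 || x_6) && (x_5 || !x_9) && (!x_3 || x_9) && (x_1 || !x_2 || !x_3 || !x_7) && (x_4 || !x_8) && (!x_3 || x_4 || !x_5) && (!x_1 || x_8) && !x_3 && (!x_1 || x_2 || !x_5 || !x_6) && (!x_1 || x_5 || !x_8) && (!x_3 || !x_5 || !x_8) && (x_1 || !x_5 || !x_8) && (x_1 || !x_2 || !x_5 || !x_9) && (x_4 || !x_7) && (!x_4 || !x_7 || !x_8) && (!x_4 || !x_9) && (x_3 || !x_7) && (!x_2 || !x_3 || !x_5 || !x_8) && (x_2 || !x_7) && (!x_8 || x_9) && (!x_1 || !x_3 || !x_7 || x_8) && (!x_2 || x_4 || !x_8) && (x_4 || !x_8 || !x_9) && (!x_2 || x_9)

Case x_3 = True:
  Clause (!x_3) is falsified — contradiction.
Case x_3 = False:
  (x_2 || x_3) forces x_2 = True.
  (!x_2 || x_3 || !x_7) forces x_7 = False.
  Clause (!x_2 || x_7) is falsified — contradiction.
Both cases fail, so the formula is unsatisfiable.

No satisfying assignment exists.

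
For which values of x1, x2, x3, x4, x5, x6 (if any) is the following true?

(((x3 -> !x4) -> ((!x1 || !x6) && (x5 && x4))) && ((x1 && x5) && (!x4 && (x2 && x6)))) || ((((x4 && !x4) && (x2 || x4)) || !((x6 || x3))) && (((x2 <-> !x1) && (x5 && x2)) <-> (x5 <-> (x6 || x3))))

x1 = True; x2 = False; x3 = False; x4 = False; x5 = True; x6 = False

  (((x3 -> !x4) -> ((!x1 || !x6) && (x5 && x4))) && ((x1 && x5) && (!x4 && (x2 && x6)))) || ((((x4 && !x4) && (x2 || x4)) || !((x6 || x3))) && (((x2 <-> !x1) && (x5 && x2)) <-> (x5 <-> (x6 || x3)))) = True
    ((x3 -> !x4) -> ((!x1 || !x6) && (x5 && x4))) && ((x1 && x5) && (!x4 && (x2 && x6))) = False
      (x3 -> !x4) -> ((!x1 || !x6) && (x5 && x4)) = False
        x3 -> !x4 = True
          !x4 = True
        (!x1 || !x6) && (x5 && x4) = False
          !x1 || !x6 = True
            !x1 = False
            !x6 = True
          x5 && x4 = False
      (x1 && x5) && (!x4 && (x2 && x6)) = False
        x1 && x5 = True
        !x4 && (x2 && x6) = False
          !x4 = True
          x2 && x6 = False
    (((x4 && !x4) && (x2 || x4)) || !((x6 || x3))) && (((x2 <-> !x1) && (x5 && x2)) <-> (x5 <-> (x6 || x3))) = True
      ((x4 && !x4) && (x2 || x4)) || !((x6 || x3)) = True
        (x4 && !x4) && (x2 || x4) = False
          x4 && !x4 = False
            !x4 = True
          x2 || x4 = False
        !((x6 || x3)) = True
          x6 || x3 = False
      ((x2 <-> !x1) && (x5 && x2)) <-> (x5 <-> (x6 || x3)) = True
        (x2 <-> !x1) && (x5 && x2) = False
          x2 <-> !x1 = True
            !x1 = False
          x5 && x2 = False
        x5 <-> (x6 || x3) = False
          x6 || x3 = False
The formula evaluates to True.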